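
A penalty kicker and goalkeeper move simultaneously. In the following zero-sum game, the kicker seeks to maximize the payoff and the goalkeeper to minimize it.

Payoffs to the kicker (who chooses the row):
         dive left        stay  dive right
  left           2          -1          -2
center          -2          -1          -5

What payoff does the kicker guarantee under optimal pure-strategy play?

Row minima: -2, -5 → the kicker's maximin is -2.
Column maxima: 2, -1, -2 → the goalkeeper's minimax is -2.
They coincide at (left, dive right), so the value is -2.

-2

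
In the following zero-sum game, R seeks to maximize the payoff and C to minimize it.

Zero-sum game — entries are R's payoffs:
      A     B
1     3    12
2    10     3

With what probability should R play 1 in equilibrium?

7/16

Row minima are 3 and 3, so R's maximin is 3; column maxima are 10 and 12, so C's minimax is 10. These differ, so the equilibrium is in mixed strategies.
Let R play 1 with probability p. C is indifferent when 3p + 10(1−p) = 12p + 3(1−p), giving p = 7/16.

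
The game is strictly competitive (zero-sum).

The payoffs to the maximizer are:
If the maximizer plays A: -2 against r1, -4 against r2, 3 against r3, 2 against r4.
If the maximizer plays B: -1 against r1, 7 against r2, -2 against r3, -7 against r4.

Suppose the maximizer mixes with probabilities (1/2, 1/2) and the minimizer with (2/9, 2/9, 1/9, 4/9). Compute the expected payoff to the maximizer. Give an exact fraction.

-19/18

Against (2/9, 2/9, 1/9, 4/9), each row's expected payoff is A: -1/9; B: -2.
Taking the (1/2, 1/2)-weighted average: (1/2)·(-1/9) + (1/2)·(-2) = -19/18.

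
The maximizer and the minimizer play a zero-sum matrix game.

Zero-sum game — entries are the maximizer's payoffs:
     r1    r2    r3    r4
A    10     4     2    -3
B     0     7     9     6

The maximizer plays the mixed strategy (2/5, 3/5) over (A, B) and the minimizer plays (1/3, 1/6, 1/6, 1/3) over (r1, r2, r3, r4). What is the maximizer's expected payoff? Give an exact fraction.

Against (1/3, 1/6, 1/6, 1/3), each row's expected payoff is A: 10/3; B: 14/3.
Taking the (2/5, 3/5)-weighted average: (2/5)·(10/3) + (3/5)·(14/3) = 62/15.

62/15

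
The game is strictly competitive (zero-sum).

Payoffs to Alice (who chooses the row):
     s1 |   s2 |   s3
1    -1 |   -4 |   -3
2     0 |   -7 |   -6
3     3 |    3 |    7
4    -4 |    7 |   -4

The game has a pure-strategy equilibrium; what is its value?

3

Row minima: -4, -7, 3, -4 → Alice's maximin is 3.
Column maxima: 3, 7, 7 → Bob's minimax is 3.
They coincide at (3, s1), so the value is 3.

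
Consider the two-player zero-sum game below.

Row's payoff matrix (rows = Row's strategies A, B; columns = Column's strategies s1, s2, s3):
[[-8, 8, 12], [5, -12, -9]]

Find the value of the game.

-56/33

Column s3 is strictly dominated by s2 for Column (it gives Row more in every row).
The remaining 2×2 game on (A, B) × (s1, s2) has no saddle point. Let Row play A with probability p; indifference gives −8p + 5(1−p) = 8p − 12(1−p), so p = 17/33.
Similarly Column's optimal q on s1 is 20/33, and the value is -8·(20/33) + (8)·(13/33) = -56/33.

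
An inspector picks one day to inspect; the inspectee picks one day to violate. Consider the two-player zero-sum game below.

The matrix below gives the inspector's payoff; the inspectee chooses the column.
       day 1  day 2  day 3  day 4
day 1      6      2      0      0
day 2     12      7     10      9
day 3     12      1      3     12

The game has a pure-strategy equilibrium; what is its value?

Row minima: 0, 7, 1 → the inspector's maximin is 7.
Column maxima: 12, 7, 10, 12 → the inspectee's minimax is 7.
They coincide at (day 2, day 2), so the value is 7.

7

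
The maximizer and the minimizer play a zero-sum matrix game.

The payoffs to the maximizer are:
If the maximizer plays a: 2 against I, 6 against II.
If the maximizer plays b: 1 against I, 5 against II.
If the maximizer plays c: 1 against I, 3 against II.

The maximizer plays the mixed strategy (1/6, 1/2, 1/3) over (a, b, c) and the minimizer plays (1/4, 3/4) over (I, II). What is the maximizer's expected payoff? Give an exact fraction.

Against (1/4, 3/4), each row's expected payoff is a: 5; b: 4; c: 5/2.
Taking the (1/6, 1/2, 1/3)-weighted average: (1/6)·(5) + (1/2)·(4) + (1/3)·(5/2) = 11/3.

11/3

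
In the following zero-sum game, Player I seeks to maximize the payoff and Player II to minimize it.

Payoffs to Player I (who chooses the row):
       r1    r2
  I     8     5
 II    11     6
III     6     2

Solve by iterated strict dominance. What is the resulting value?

Row I is strictly dominated by row II (11>8, 6>5); eliminate I.
Row III is strictly dominated by row II (11>6, 6>2); eliminate III.
Column r1 is strictly dominated by r2 for Player II (6<11); eliminate r1.
Only (II, r2) remains, with payoff 6.

6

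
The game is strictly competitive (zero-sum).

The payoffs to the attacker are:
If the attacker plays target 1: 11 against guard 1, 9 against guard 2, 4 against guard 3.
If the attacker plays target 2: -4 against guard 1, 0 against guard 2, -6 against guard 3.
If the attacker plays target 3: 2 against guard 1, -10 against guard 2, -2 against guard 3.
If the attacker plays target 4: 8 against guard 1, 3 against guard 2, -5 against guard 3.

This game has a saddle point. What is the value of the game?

Row minima: 4, -6, -10, -5 → the attacker's maximin is 4.
Column maxima: 11, 9, 4 → the defender's minimax is 4.
They coincide at (target 1, guard 3), so the value is 4.

4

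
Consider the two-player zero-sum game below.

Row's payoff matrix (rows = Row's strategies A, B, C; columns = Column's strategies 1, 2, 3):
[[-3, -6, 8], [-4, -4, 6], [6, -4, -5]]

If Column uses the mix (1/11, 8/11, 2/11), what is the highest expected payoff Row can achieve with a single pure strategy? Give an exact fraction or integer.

A: (-3)·(1/11) + (-6)·(8/11) + (8)·(2/11) = -35/11.
B: (-4)·(1/11) + (-4)·(8/11) + (6)·(2/11) = -24/11.
C: (6)·(1/11) + (-4)·(8/11) + (-5)·(2/11) = -36/11.
The best pure response is B with expected payoff -24/11.

-24/11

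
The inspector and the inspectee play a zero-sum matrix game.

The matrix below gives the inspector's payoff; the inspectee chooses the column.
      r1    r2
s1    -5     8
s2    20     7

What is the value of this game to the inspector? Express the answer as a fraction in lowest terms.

Row minima are -5 and 7, so the inspector's maximin is 7; column maxima are 20 and 8, so the inspectee's minimax is 8. These differ, so the equilibrium is in mixed strategies.
Let the inspector play s1 with probability p. The inspectee is indifferent when −5p + 20(1−p) = 8p + 7(1−p), giving p = 1/2.
Let the inspectee play r1 with probability q. The inspector is indifferent when −5q + 8(1−q) = 20q + 7(1−q), giving q = 1/26.
The value is -5·(1/26) + (8)·(25/26) = 15/2.

15/2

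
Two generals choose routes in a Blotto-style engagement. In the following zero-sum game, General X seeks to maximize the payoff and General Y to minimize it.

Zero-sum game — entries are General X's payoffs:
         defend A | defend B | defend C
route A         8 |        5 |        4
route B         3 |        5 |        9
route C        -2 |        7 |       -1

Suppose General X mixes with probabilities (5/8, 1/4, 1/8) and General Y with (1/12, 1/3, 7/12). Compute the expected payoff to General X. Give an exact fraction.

Against (1/12, 1/3, 7/12), each row's expected payoff is route A: 14/3; route B: 43/6; route C: 19/12.
Taking the (5/8, 1/4, 1/8)-weighted average: (5/8)·(14/3) + (1/4)·(43/6) + (1/8)·(19/12) = 157/32.

157/32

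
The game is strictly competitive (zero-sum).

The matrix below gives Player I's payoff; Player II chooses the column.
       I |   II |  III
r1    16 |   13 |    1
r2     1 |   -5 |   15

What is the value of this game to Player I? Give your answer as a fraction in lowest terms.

25/4

Column I is strictly dominated by II for Player II (it gives Player I more in every row).
The remaining 2×2 game on (r1, r2) × (II, III) has no saddle point. Let Player I play r1 with probability p; indifference gives 13p − 5(1−p) = p + 15(1−p), so p = 5/8.
Similarly Player II's optimal q on II is 7/16, and the value is 13·(7/16) + (1)·(9/16) = 25/4.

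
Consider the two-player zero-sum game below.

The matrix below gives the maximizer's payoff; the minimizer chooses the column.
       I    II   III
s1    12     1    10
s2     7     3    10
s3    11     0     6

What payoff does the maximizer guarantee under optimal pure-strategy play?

Row minima: 1, 3, 0 → the maximizer's maximin is 3.
Column maxima: 12, 3, 10 → the minimizer's minimax is 3.
They coincide at (s2, II), so the value is 3.

3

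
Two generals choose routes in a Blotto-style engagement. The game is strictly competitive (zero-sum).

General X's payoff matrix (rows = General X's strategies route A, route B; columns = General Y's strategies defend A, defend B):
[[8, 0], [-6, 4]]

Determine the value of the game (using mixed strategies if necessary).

Row minima are 0 and -6, so General X's maximin is 0; column maxima are 8 and 4, so General Y's minimax is 4. These differ, so the equilibrium is in mixed strategies.
Let General X play route A with probability p. General Y is indifferent when 8p − 6(1−p) = 4(1−p), giving p = 5/9.
Let General Y play defend A with probability q. General X is indifferent when 8q = −6q + 4(1−q), giving q = 2/9.
The value is 8·(2/9) + (0)·(7/9) = 16/9.

16/9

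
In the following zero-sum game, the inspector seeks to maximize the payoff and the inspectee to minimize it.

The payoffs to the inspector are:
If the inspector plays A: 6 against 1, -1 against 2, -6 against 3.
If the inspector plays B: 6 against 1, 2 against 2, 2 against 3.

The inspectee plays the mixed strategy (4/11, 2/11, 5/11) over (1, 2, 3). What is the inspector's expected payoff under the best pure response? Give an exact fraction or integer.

38/11

A: (6)·(4/11) + (-1)·(2/11) + (-6)·(5/11) = -8/11.
B: (6)·(4/11) + (2)·(2/11) + (2)·(5/11) = 38/11.
The best pure response is B with expected payoff 38/11.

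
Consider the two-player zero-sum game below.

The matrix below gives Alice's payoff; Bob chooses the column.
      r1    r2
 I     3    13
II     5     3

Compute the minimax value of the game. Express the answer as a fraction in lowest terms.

Row minima are 3 and 3, so Alice's maximin is 3; column maxima are 5 and 13, so Bob's minimax is 5. These differ, so the equilibrium is in mixed strategies.
Let Alice play I with probability p. Bob is indifferent when 3p + 5(1−p) = 13p + 3(1−p), giving p = 1/6.
Let Bob play r1 with probability q. Alice is indifferent when 3q + 13(1−q) = 5q + 3(1−q), giving q = 5/6.
The value is 3·(5/6) + (13)·(1/6) = 14/3.

14/3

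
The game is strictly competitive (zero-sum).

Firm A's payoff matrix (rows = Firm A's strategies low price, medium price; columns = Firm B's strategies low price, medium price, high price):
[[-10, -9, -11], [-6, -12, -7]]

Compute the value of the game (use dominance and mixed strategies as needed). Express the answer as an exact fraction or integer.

-69/7

Column low price is strictly dominated by high price for Firm B (it gives Firm A more in every row).
The remaining 2×2 game on (low price, medium price) × (medium price, high price) has no saddle point. Let Firm A play low price with probability p; indifference gives −9p − 12(1−p) = −11p − 7(1−p), so p = 5/7.
Similarly Firm B's optimal q on medium price is 4/7, and the value is -9·(4/7) + (-11)·(3/7) = -69/7.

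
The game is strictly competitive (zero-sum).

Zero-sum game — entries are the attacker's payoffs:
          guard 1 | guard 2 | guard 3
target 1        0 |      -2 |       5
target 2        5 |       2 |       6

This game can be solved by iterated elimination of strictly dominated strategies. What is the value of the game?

Column guard 1 is strictly dominated by guard 2 for the defender (-2<0, 2<5); eliminate guard 1.
Column guard 3 is strictly dominated by guard 2 for the defender (-2<5, 2<6); eliminate guard 3.
Row target 1 is strictly dominated by row target 2 (2>-2); eliminate target 1.
Only (target 2, guard 2) remains, with payoff 2.

2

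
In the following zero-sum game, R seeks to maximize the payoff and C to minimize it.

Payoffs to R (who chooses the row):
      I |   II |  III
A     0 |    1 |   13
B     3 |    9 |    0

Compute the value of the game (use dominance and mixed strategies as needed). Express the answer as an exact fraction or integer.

39/16

Column II is strictly dominated by I for C (it gives R more in every row).
The remaining 2×2 game on (A, B) × (I, III) has no saddle point. Let R play A with probability p; indifference gives 3(1−p) = 13p, so p = 3/16.
Similarly C's optimal q on I is 13/16, and the value is 0·(13/16) + (13)·(3/16) = 39/16.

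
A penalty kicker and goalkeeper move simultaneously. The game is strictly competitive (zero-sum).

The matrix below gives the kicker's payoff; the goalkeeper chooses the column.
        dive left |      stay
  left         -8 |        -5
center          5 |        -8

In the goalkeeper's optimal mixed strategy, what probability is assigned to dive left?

Row minima are -8 and -8, so the kicker's maximin is -8; column maxima are 5 and -5, so the goalkeeper's minimax is -5. These differ, so the equilibrium is in mixed strategies.
Let the goalkeeper play dive left with probability q. The kicker is indifferent when −8q − 5(1−q) = 5q − 8(1−q), giving q = 3/16.

3/16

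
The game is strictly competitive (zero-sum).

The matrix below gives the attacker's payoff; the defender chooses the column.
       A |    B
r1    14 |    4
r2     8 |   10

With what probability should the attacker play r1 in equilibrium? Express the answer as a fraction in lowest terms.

1/6

Row minima are 4 and 8, so the attacker's maximin is 8; column maxima are 14 and 10, so the defender's minimax is 10. These differ, so the equilibrium is in mixed strategies.
Let the attacker play r1 with probability p. The defender is indifferent when 14p + 8(1−p) = 4p + 10(1−p), giving p = 1/6.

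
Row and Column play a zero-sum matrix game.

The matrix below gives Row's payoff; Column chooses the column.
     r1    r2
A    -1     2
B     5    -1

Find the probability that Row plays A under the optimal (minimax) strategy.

2/3

Row minima are -1 and -1, so Row's maximin is -1; column maxima are 5 and 2, so Column's minimax is 2. These differ, so the equilibrium is in mixed strategies.
Let Row play A with probability p. Column is indifferent when −p + 5(1−p) = 2p − (1−p), giving p = 2/3.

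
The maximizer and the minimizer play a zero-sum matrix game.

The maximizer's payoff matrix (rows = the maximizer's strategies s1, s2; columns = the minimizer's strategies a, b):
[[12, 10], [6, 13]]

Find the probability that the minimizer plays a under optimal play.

1/3

Row minima are 10 and 6, so the maximizer's maximin is 10; column maxima are 12 and 13, so the minimizer's minimax is 12. These differ, so the equilibrium is in mixed strategies.
Let the minimizer play a with probability q. The maximizer is indifferent when 12q + 10(1−q) = 6q + 13(1−q), giving q = 1/3.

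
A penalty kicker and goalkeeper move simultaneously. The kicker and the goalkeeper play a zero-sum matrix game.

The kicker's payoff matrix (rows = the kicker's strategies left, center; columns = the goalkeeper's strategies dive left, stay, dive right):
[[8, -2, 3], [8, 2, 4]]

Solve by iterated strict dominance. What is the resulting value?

Column dive left is strictly dominated by stay for the goalkeeper (-2<8, 2<8); eliminate dive left.
Row left is strictly dominated by row center (2>-2, 4>3); eliminate left.
Column dive right is strictly dominated by stay for the goalkeeper (2<4); eliminate dive right.
Only (center, stay) remains, with payoff 2.

2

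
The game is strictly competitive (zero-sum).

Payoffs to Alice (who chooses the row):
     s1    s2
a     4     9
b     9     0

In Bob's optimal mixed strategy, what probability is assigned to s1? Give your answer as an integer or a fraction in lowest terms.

Row minima are 4 and 0, so Alice's maximin is 4; column maxima are 9 and 9, so Bob's minimax is 9. These differ, so the equilibrium is in mixed strategies.
Let Bob play s1 with probability q. Alice is indifferent when 4q + 9(1−q) = 9q, giving q = 9/14.

9/14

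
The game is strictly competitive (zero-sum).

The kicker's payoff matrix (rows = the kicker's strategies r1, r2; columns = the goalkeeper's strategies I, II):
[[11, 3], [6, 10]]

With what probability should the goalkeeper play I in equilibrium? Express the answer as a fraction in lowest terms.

Row minima are 3 and 6, so the kicker's maximin is 6; column maxima are 11 and 10, so the goalkeeper's minimax is 10. These differ, so the equilibrium is in mixed strategies.
Let the goalkeeper play I with probability q. The kicker is indifferent when 11q + 3(1−q) = 6q + 10(1−q), giving q = 7/12.

7/12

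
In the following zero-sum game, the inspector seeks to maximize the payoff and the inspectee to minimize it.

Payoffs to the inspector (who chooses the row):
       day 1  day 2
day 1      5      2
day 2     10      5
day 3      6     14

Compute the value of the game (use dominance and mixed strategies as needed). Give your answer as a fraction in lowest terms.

110/13

Row day 1 is strictly dominated by row day 2, so the inspector never plays it.
The remaining 2×2 game on (day 2, day 3) × (day 1, day 2) has no saddle point. Let the inspector play day 2 with probability p; indifference gives 10p + 6(1−p) = 5p + 14(1−p), so p = 8/13.
Similarly the inspectee's optimal q on day 1 is 9/13, and the value is 10·(9/13) + (5)·(4/13) = 110/13.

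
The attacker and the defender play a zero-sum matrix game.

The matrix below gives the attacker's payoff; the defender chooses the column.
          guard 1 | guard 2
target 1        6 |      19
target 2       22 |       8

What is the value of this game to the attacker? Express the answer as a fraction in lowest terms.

Row minima are 6 and 8, so the attacker's maximin is 8; column maxima are 22 and 19, so the defender's minimax is 19. These differ, so the equilibrium is in mixed strategies.
Let the attacker play target 1 with probability p. The defender is indifferent when 6p + 22(1−p) = 19p + 8(1−p), giving p = 14/27.
Let the defender play guard 1 with probability q. The attacker is indifferent when 6q + 19(1−q) = 22q + 8(1−q), giving q = 11/27.
The value is 6·(11/27) + (19)·(16/27) = 370/27.

370/27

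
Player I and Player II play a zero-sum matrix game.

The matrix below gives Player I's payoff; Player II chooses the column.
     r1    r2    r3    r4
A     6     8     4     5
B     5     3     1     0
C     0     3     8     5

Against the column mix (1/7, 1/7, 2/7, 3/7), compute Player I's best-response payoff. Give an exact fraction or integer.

37/7

A: (6)·(1/7) + (8)·(1/7) + (4)·(2/7) + (5)·(3/7) = 37/7.
B: (5)·(1/7) + (3)·(1/7) + (1)·(2/7) + (0)·(3/7) = 10/7.
C: (0)·(1/7) + (3)·(1/7) + (8)·(2/7) + (5)·(3/7) = 34/7.
The best pure response is A with expected payoff 37/7.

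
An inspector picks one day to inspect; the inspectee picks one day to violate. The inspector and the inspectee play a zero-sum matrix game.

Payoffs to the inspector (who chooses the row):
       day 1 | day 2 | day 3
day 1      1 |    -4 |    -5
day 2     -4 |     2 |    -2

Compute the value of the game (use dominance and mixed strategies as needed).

Column day 2 is strictly dominated by day 3 for the inspectee (it gives the inspector more in every row).
The remaining 2×2 game on (day 1, day 2) × (day 1, day 3) has no saddle point. Let the inspector play day 1 with probability p; indifference gives p − 4(1−p) = −5p − 2(1−p), so p = 1/4.
Similarly the inspectee's optimal q on day 1 is 3/8, and the value is 1·(3/8) + (-5)·(5/8) = -11/4.

-11/4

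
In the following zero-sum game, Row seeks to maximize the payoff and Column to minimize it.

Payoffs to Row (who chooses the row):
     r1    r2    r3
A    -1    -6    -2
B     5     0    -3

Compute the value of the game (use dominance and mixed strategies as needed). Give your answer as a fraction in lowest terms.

Column r1 is strictly dominated by r2 for Column (it gives Row more in every row).
The remaining 2×2 game on (A, B) × (r2, r3) has no saddle point. Let Row play A with probability p; indifference gives −6p = −2p − 3(1−p), so p = 3/7.
Similarly Column's optimal q on r2 is 1/7, and the value is -6·(1/7) + (-2)·(6/7) = -18/7.

-18/7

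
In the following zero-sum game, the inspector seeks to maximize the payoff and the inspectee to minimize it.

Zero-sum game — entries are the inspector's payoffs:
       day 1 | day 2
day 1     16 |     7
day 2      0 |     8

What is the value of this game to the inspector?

Row minima are 7 and 0, so the inspector's maximin is 7; column maxima are 16 and 8, so the inspectee's minimax is 8. These differ, so the equilibrium is in mixed strategies.
Let the inspector play day 1 with probability p. The inspectee is indifferent when 16p = 7p + 8(1−p), giving p = 8/17.
Let the inspectee play day 1 with probability q. The inspector is indifferent when 16q + 7(1−q) = 8(1−q), giving q = 1/17.
The value is 16·(1/17) + (7)·(16/17) = 128/17.

128/17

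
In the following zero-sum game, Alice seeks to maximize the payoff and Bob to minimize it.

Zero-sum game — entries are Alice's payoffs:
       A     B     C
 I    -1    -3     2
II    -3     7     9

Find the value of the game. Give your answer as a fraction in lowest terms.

Column C is strictly dominated by B for Bob (it gives Alice more in every row).
The remaining 2×2 game on (I, II) × (A, B) has no saddle point. Let Alice play I with probability p; indifference gives −p − 3(1−p) = −3p + 7(1−p), so p = 5/6.
Similarly Bob's optimal q on A is 5/6, and the value is -1·(5/6) + (-3)·(1/6) = -4/3.

-4/3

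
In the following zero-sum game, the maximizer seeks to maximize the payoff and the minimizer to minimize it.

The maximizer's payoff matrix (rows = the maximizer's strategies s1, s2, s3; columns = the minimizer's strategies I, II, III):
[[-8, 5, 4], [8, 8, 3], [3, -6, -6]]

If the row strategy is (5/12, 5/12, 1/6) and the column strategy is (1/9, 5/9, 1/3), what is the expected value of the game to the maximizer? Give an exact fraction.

Against (1/9, 5/9, 1/3), each row's expected payoff is s1: 29/9; s2: 19/3; s3: -5.
Taking the (5/12, 5/12, 1/6)-weighted average: (5/12)·(29/9) + (5/12)·(19/3) + (1/6)·(-5) = 85/27.

85/27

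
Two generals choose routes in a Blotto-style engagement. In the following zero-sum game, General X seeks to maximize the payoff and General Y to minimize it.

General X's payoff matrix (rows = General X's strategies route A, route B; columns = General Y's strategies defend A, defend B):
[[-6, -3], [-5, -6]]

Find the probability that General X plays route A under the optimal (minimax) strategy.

Row minima are -6 and -6, so General X's maximin is -6; column maxima are -5 and -3, so General Y's minimax is -5. These differ, so the equilibrium is in mixed strategies.
Let General X play route A with probability p. General Y is indifferent when −6p − 5(1−p) = −3p − 6(1−p), giving p = 1/4.

1/4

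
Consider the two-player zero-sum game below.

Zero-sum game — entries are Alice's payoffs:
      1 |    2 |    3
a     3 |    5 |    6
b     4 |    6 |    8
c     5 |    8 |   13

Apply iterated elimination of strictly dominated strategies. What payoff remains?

Column 2 is strictly dominated by 1 for Bob (3<5, 4<6, 5<8); eliminate 2.
Row b is strictly dominated by row c (5>4, 13>8); eliminate b.
Row a is strictly dominated by row c (5>3, 13>6); eliminate a.
Column 3 is strictly dominated by 1 for Bob (5<13); eliminate 3.
Only (c, 1) remains, with payoff 5.

5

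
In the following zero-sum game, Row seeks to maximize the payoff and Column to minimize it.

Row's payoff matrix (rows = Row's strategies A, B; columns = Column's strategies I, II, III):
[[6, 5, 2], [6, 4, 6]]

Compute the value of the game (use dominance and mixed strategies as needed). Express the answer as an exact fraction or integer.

22/5

Column I is strictly dominated by II for Column (it gives Row more in every row).
The remaining 2×2 game on (A, B) × (II, III) has no saddle point. Let Row play A with probability p; indifference gives 5p + 4(1−p) = 2p + 6(1−p), so p = 2/5.
Similarly Column's optimal q on II is 4/5, and the value is 5·(4/5) + (2)·(1/5) = 22/5.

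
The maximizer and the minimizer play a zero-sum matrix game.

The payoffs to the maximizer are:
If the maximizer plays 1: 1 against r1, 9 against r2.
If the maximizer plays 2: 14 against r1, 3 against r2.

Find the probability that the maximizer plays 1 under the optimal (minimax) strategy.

Row minima are 1 and 3, so the maximizer's maximin is 3; column maxima are 14 and 9, so the minimizer's minimax is 9. These differ, so the equilibrium is in mixed strategies.
Let the maximizer play 1 with probability p. The minimizer is indifferent when p + 14(1−p) = 9p + 3(1−p), giving p = 11/19.

11/19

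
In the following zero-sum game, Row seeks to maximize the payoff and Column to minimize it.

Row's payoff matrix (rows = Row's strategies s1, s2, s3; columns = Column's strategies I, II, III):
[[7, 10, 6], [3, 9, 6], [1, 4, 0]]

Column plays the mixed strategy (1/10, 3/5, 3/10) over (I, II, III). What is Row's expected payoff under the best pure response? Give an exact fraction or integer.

17/2

s1: (7)·(1/10) + (10)·(3/5) + (6)·(3/10) = 17/2.
s2: (3)·(1/10) + (9)·(3/5) + (6)·(3/10) = 15/2.
s3: (1)·(1/10) + (4)·(3/5) + (0)·(3/10) = 5/2.
The best pure response is s1 with expected payoff 17/2.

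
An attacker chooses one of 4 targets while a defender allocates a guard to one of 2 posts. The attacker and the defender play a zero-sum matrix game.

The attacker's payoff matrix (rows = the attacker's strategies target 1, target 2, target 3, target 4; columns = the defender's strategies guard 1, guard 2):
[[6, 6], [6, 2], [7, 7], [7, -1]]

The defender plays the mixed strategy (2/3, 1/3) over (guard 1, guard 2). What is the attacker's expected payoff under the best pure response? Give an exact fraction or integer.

target 1: (6)·(2/3) + (6)·(1/3) = 6.
target 2: (6)·(2/3) + (2)·(1/3) = 14/3.
target 3: (7)·(2/3) + (7)·(1/3) = 7.
target 4: (7)·(2/3) + (-1)·(1/3) = 13/3.
The best pure response is target 3 with expected payoff 7.

7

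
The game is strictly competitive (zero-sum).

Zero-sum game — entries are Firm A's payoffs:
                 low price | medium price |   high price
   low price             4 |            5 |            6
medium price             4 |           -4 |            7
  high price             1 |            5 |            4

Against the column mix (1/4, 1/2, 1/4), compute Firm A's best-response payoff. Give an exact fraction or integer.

low price: (4)·(1/4) + (5)·(1/2) + (6)·(1/4) = 5.
medium price: (4)·(1/4) + (-4)·(1/2) + (7)·(1/4) = 3/4.
high price: (1)·(1/4) + (5)·(1/2) + (4)·(1/4) = 15/4.
The best pure response is low price with expected payoff 5.

5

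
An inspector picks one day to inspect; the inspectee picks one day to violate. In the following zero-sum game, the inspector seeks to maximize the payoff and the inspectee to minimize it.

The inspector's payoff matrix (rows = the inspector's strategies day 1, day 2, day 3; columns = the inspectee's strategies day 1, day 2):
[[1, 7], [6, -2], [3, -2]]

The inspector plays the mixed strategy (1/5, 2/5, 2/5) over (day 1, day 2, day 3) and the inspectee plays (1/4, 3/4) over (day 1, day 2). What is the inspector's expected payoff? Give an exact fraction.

Against (1/4, 3/4), each row's expected payoff is day 1: 11/2; day 2: 0; day 3: -3/4.
Taking the (1/5, 2/5, 2/5)-weighted average: (1/5)·(11/2) + (2/5)·(0) + (2/5)·(-3/4) = 4/5.

4/5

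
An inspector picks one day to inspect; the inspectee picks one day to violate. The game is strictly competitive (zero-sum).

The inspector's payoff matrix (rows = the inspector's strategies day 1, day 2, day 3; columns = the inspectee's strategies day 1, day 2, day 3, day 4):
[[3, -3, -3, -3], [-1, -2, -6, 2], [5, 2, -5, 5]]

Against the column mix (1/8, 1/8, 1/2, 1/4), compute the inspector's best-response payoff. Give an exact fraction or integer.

day 1: (3)·(1/8) + (-3)·(1/8) + (-3)·(1/2) + (-3)·(1/4) = -9/4.
day 2: (-1)·(1/8) + (-2)·(1/8) + (-6)·(1/2) + (2)·(1/4) = -23/8.
day 3: (5)·(1/8) + (2)·(1/8) + (-5)·(1/2) + (5)·(1/4) = -3/8.
The best pure response is day 3 with expected payoff -3/8.

-3/8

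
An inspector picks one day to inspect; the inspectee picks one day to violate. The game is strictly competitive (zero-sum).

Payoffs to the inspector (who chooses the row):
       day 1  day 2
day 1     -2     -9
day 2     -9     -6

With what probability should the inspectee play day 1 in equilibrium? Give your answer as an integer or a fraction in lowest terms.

3/10

Row minima are -9 and -9, so the inspector's maximin is -9; column maxima are -2 and -6, so the inspectee's minimax is -6. These differ, so the equilibrium is in mixed strategies.
Let the inspectee play day 1 with probability q. The inspector is indifferent when −2q − 9(1−q) = −9q − 6(1−q), giving q = 3/10.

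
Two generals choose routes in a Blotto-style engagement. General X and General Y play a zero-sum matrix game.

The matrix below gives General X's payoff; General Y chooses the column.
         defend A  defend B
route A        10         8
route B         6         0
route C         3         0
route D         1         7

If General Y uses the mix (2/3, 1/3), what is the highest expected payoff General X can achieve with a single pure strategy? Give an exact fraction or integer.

28/3

route A: (10)·(2/3) + (8)·(1/3) = 28/3.
route B: (6)·(2/3) + (0)·(1/3) = 4.
route C: (3)·(2/3) + (0)·(1/3) = 2.
route D: (1)·(2/3) + (7)·(1/3) = 3.
The best pure response is route A with expected payoff 28/3.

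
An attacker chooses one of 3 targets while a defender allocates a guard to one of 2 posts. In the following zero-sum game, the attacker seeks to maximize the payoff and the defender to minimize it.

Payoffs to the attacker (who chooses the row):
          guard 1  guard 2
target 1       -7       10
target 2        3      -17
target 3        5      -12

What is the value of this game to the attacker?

Row target 2 is strictly dominated by row target 3, so the attacker never plays it.
The remaining 2×2 game on (target 1, target 3) × (guard 1, guard 2) has no saddle point. Let the attacker play target 1 with probability p; indifference gives −7p + 5(1−p) = 10p − 12(1−p), so p = 1/2.
Similarly the defender's optimal q on guard 1 is 11/17, and the value is -7·(11/17) + (10)·(6/17) = -1.

-1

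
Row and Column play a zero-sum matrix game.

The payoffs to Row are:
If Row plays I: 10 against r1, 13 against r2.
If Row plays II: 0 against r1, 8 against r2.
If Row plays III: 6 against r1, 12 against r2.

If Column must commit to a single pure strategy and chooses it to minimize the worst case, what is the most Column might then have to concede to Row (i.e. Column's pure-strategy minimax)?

10

The worst case (largest entry) in each column is r1: 10, r2: 13.
The best (smallest) of these is 10.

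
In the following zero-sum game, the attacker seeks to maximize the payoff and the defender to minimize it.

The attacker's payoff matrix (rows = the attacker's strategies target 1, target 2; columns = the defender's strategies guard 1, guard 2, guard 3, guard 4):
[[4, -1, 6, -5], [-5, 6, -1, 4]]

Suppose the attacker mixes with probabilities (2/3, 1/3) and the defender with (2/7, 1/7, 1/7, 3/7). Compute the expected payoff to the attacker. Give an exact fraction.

Against (2/7, 1/7, 1/7, 3/7), each row's expected payoff is target 1: -2/7; target 2: 1.
Taking the (2/3, 1/3)-weighted average: (2/3)·(-2/7) + (1/3)·(1) = 1/7.

1/7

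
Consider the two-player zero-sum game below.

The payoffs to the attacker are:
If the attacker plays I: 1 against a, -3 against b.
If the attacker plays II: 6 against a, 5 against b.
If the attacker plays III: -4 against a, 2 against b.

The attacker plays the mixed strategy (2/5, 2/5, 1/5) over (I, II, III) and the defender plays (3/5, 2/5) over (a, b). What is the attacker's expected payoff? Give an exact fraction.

Against (3/5, 2/5), each row's expected payoff is I: -3/5; II: 28/5; III: -8/5.
Taking the (2/5, 2/5, 1/5)-weighted average: (2/5)·(-3/5) + (2/5)·(28/5) + (1/5)·(-8/5) = 42/25.

42/25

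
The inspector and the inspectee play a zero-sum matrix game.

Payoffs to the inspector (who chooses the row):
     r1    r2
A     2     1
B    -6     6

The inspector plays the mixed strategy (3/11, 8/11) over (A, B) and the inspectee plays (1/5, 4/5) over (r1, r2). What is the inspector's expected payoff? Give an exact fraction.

Against (1/5, 4/5), each row's expected payoff is A: 6/5; B: 18/5.
Taking the (3/11, 8/11)-weighted average: (3/11)·(6/5) + (8/11)·(18/5) = 162/55.

162/55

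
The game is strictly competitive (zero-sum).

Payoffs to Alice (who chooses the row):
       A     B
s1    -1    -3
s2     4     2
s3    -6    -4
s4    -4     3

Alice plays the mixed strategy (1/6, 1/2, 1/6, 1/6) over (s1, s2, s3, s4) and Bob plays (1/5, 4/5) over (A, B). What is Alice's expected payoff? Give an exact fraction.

Against (1/5, 4/5), each row's expected payoff is s1: -13/5; s2: 12/5; s3: -22/5; s4: 8/5.
Taking the (1/6, 1/2, 1/6, 1/6)-weighted average: (1/6)·(-13/5) + (1/2)·(12/5) + (1/6)·(-22/5) + (1/6)·(8/5) = 3/10.

3/10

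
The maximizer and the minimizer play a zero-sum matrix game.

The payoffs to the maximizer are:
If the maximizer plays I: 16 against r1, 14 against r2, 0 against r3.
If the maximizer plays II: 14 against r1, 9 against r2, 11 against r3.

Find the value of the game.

77/8

Column r1 is strictly dominated by r2 for the minimizer (it gives the maximizer more in every row).
The remaining 2×2 game on (I, II) × (r2, r3) has no saddle point. Let the maximizer play I with probability p; indifference gives 14p + 9(1−p) = 11(1−p), so p = 1/8.
Similarly the minimizer's optimal q on r2 is 11/16, and the value is 14·(11/16) + (0)·(5/16) = 77/8.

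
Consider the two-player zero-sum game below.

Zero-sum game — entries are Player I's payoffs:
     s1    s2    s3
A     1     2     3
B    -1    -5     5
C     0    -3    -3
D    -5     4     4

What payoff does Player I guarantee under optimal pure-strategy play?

1

Row minima: 1, -5, -3, -5 → Player I's maximin is 1.
Column maxima: 1, 4, 5 → Player II's minimax is 1.
They coincide at (A, s1), so the value is 1.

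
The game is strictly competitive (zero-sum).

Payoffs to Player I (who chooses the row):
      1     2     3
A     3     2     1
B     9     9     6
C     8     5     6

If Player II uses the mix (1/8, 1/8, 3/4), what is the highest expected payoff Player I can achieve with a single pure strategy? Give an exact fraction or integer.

27/4

A: (3)·(1/8) + (2)·(1/8) + (1)·(3/4) = 11/8.
B: (9)·(1/8) + (9)·(1/8) + (6)·(3/4) = 27/4.
C: (8)·(1/8) + (5)·(1/8) + (6)·(3/4) = 49/8.
The best pure response is B with expected payoff 27/4.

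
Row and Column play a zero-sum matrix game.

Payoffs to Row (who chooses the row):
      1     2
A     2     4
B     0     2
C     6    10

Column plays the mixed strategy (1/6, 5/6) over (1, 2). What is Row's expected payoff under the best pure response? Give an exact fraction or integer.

28/3

A: (2)·(1/6) + (4)·(5/6) = 11/3.
B: (0)·(1/6) + (2)·(5/6) = 5/3.
C: (6)·(1/6) + (10)·(5/6) = 28/3.
The best pure response is C with expected payoff 28/3.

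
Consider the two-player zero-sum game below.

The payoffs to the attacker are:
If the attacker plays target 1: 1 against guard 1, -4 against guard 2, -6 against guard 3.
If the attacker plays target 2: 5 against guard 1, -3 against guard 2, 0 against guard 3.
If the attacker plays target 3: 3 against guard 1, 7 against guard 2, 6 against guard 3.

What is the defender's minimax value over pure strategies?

The worst case (largest entry) in each column is guard 1: 5, guard 2: 7, guard 3: 6.
The best (smallest) of these is 5.

5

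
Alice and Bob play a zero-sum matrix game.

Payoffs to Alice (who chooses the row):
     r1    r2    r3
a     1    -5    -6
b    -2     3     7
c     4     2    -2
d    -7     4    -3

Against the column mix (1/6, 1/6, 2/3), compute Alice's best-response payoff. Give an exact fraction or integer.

a: (1)·(1/6) + (-5)·(1/6) + (-6)·(2/3) = -14/3.
b: (-2)·(1/6) + (3)·(1/6) + (7)·(2/3) = 29/6.
c: (4)·(1/6) + (2)·(1/6) + (-2)·(2/3) = -1/3.
d: (-7)·(1/6) + (4)·(1/6) + (-3)·(2/3) = -5/2.
The best pure response is b with expected payoff 29/6.

29/6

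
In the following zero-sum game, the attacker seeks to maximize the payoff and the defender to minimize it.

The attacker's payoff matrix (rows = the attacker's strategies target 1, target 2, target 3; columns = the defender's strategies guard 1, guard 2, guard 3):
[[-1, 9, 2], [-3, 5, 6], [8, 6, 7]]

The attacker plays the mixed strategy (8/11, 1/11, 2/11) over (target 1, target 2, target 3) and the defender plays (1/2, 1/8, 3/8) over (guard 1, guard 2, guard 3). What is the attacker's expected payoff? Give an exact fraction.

Against (1/2, 1/8, 3/8), each row's expected payoff is target 1: 11/8; target 2: 11/8; target 3: 59/8.
Taking the (8/11, 1/11, 2/11)-weighted average: (8/11)·(11/8) + (1/11)·(11/8) + (2/11)·(59/8) = 217/88.

217/88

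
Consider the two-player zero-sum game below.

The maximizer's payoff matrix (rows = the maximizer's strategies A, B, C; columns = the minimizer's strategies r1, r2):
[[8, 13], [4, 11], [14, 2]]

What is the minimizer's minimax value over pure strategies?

The worst case (largest entry) in each column is r1: 14, r2: 13.
The best (smallest) of these is 13.

13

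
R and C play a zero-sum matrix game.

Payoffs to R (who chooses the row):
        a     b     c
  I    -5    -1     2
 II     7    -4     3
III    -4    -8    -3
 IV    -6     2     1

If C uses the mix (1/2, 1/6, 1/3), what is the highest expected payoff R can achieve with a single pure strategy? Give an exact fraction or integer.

I: (-5)·(1/2) + (-1)·(1/6) + (2)·(1/3) = -2.
II: (7)·(1/2) + (-4)·(1/6) + (3)·(1/3) = 23/6.
III: (-4)·(1/2) + (-8)·(1/6) + (-3)·(1/3) = -13/3.
IV: (-6)·(1/2) + (2)·(1/6) + (1)·(1/3) = -7/3.
The best pure response is II with expected payoff 23/6.

23/6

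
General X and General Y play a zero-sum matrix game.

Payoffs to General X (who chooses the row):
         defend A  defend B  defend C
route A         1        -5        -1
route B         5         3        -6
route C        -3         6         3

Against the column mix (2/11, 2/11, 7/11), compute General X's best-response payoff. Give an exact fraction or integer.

route A: (1)·(2/11) + (-5)·(2/11) + (-1)·(7/11) = -15/11.
route B: (5)·(2/11) + (3)·(2/11) + (-6)·(7/11) = -26/11.
route C: (-3)·(2/11) + (6)·(2/11) + (3)·(7/11) = 27/11.
The best pure response is route C with expected payoff 27/11.

27/11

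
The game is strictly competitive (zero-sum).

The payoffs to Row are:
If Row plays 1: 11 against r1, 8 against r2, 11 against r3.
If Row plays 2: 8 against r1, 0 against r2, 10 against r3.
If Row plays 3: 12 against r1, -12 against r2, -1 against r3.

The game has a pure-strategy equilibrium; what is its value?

Row minima: 8, 0, -12 → Row's maximin is 8.
Column maxima: 12, 8, 11 → Column's minimax is 8.
They coincide at (1, r2), so the value is 8.

8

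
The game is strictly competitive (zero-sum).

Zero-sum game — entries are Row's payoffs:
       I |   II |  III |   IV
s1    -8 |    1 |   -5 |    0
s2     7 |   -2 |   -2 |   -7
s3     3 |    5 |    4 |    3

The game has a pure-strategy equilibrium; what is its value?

Row minima: -8, -7, 3 → Row's maximin is 3.
Column maxima: 7, 5, 4, 3 → Column's minimax is 3.
They coincide at (s3, IV), so the value is 3.

3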